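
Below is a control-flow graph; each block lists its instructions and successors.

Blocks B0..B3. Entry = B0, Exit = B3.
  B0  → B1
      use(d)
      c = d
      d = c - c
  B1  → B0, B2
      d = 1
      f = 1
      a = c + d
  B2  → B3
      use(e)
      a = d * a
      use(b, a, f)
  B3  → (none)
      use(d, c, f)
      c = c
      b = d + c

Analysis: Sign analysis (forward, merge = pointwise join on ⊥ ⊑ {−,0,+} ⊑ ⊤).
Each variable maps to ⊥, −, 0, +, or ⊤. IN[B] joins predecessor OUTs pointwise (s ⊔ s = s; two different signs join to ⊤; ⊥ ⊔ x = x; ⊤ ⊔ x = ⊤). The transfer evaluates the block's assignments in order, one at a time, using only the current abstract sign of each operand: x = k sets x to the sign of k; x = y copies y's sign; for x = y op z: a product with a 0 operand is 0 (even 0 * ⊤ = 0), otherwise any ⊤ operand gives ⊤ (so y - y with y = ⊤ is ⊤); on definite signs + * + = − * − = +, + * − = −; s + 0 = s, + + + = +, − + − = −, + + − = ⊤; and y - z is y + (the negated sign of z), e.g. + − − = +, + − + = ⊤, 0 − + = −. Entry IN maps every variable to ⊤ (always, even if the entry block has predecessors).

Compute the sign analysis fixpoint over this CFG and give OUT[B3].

Per-block solution:
  B0:  IN=(all ⊤)  OUT=(all ⊤)
  B1:  IN=(all ⊤)  OUT={d:+, f:+; rest ⊤}
  B2:  IN={d:+, f:+; rest ⊤}  OUT={d:+, f:+; rest ⊤}
  B3:  IN={d:+, f:+; rest ⊤}  OUT={d:+, f:+; rest ⊤}

Merge at B3: IN[B3] = OUT[B2] = {a: ⊤, b: ⊤, c: ⊤, d: +, e: ⊤, f: +}
Applying B3's transfer function to that IN value gives OUT[B3] (row B3 above).

Answer: {a: ⊤, b: ⊤, c: ⊤, d: +, e: ⊤, f: +}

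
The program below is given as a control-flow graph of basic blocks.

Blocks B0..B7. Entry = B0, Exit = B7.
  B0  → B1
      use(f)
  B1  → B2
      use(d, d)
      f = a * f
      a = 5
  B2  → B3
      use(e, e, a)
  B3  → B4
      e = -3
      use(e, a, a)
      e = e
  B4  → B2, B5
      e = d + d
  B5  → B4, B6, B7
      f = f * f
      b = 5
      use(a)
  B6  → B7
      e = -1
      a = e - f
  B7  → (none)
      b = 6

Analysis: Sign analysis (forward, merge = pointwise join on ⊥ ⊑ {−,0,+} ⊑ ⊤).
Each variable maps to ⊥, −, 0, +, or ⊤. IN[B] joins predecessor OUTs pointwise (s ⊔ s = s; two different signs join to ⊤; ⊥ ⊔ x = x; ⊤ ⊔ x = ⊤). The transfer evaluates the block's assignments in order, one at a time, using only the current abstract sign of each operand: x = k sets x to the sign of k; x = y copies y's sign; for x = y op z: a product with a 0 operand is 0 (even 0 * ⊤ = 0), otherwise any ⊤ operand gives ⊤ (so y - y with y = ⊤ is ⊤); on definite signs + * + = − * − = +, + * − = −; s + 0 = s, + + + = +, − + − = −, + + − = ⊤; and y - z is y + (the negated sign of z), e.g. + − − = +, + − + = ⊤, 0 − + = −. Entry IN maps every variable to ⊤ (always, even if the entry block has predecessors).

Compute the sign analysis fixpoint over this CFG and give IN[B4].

Per-block solution:
  B0:   IN=(all ⊤)   OUT=(all ⊤)
  B1:   IN=(all ⊤)   OUT={a:+; rest ⊤}
  B2:   IN={a:+; rest ⊤}   OUT={a:+; rest ⊤}
  B3:   IN={a:+; rest ⊤}   OUT={a:+, e:-; rest ⊤}
  B4:   IN={a:+; rest ⊤}   OUT={a:+; rest ⊤}
  B5:   IN={a:+; rest ⊤}   OUT={a:+, b:+; rest ⊤}
  B6:   IN={a:+, b:+; rest ⊤}   OUT={b:+, e:-; rest ⊤}
  B7:   IN={b:+; rest ⊤}   OUT={b:+; rest ⊤}

Merge at B4: IN[B4] = OUT[B3] ⊔ OUT[B5] = {a: +, b: ⊤, c: ⊤, d: ⊤, e: ⊤, f: ⊤}

Answer: {a: +, b: ⊤, c: ⊤, d: ⊤, e: ⊤, f: ⊤}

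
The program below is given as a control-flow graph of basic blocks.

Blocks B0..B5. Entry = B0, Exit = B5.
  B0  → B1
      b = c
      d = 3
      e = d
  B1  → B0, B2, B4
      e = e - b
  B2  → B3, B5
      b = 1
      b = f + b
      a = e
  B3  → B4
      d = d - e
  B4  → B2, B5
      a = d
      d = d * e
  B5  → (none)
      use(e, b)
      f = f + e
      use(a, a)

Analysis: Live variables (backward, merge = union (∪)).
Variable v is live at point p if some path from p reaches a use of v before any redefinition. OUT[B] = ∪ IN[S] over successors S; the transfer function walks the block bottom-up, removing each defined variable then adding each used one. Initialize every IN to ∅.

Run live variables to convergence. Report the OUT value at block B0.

Answer: {b, c, d, e, f}

Derivation:
Fixpoint table:
  B0:   IN={c, f}   OUT={b, c, d, e, f}
  B1:   IN={b, c, d, e, f}   OUT={b, c, d, e, f}
  B2:   IN={d, e, f}   OUT={a, b, d, e, f}
  B3:   IN={b, d, e, f}   OUT={b, d, e, f}
  B4:   IN={b, d, e, f}   OUT={a, b, d, e, f}
  B5:   IN={a, b, e, f}   OUT={}

Merge at B0: OUT[B0] = IN[B1] = {b, c, d, e, f}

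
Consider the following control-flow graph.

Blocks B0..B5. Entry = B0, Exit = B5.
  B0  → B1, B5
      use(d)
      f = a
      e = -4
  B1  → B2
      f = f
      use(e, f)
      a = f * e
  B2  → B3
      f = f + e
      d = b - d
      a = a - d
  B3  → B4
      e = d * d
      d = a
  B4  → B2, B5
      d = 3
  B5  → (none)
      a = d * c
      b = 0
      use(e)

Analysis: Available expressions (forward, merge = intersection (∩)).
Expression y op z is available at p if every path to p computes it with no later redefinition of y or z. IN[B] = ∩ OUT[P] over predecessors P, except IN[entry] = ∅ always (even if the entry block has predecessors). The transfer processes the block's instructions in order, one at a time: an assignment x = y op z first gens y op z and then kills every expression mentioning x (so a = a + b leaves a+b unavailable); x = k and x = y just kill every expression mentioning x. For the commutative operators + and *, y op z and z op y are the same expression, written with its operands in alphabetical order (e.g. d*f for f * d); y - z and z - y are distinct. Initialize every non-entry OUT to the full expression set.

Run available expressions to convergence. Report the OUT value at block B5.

Converged values:
  B0:   IN={}   OUT={}
  B1:   IN={}   OUT={e*f}
  B2:   IN={}   OUT={}
  B3:   IN={}   OUT={}
  B4:   IN={}   OUT={}
  B5:   IN={}   OUT={c*d}

Merge at B5: IN[B5] = OUT[B0] ∩ OUT[B4] = {}
Applying B5's transfer function to that IN value gives OUT[B5] (row B5 above).

Answer: {c*d}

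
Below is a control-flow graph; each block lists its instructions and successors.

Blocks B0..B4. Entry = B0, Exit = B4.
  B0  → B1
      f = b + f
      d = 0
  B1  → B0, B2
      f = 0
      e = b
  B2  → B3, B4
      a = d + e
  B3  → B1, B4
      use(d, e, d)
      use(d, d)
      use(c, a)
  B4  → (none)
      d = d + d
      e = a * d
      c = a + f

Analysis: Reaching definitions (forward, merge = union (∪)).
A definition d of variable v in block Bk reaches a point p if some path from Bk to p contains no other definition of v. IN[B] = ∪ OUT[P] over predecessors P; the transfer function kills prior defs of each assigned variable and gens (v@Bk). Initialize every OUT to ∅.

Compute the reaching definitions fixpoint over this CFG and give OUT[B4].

Converged values:
  B0: | IN={a@B2, d@B0, e@B1, f@B1} | OUT={a@B2, d@B0, e@B1, f@B0}
  B1: | IN={a@B2, d@B0, e@B1, f@B0, f@B1} | OUT={a@B2, d@B0, e@B1, f@B1}
  B2: | IN={a@B2, d@B0, e@B1, f@B1} | OUT={a@B2, d@B0, e@B1, f@B1}
  B3: | IN={a@B2, d@B0, e@B1, f@B1} | OUT={a@B2, d@B0, e@B1, f@B1}
  B4: | IN={a@B2, d@B0, e@B1, f@B1} | OUT={a@B2, c@B4, d@B4, e@B4, f@B1}

Merge at B4: IN[B4] = OUT[B2] ⊔ OUT[B3] = {a@B2, d@B0, e@B1, f@B1}
Applying B4's transfer function to that IN value gives OUT[B4] (row B4 above).

Answer: {a@B2, c@B4, d@B4, e@B4, f@B1}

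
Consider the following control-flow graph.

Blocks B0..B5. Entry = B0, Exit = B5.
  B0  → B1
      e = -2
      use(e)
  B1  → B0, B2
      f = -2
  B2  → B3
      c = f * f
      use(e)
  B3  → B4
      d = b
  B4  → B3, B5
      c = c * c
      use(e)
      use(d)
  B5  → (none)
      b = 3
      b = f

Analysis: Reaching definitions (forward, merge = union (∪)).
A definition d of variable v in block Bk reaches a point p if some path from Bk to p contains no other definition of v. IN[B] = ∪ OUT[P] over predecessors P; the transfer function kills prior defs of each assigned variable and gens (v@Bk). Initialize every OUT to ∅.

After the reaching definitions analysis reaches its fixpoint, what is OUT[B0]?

Answer: {e@B0, f@B1}

Working:
Fixpoint table:
  B0:  IN={e@B0, f@B1}  OUT={e@B0, f@B1}
  B1:  IN={e@B0, f@B1}  OUT={e@B0, f@B1}
  B2:  IN={e@B0, f@B1}  OUT={c@B2, e@B0, f@B1}
  B3:  IN={c@B2, c@B4, d@B3, e@B0, f@B1}  OUT={c@B2, c@B4, d@B3, e@B0, f@B1}
  B4:  IN={c@B2, c@B4, d@B3, e@B0, f@B1}  OUT={c@B4, d@B3, e@B0, f@B1}
  B5:  IN={c@B4, d@B3, e@B0, f@B1}  OUT={b@B5, c@B4, d@B3, e@B0, f@B1}

Merge at B0 (entry node, so the boundary value {} is joined with the incoming edge(s)): IN[B0] = {} ⊔ OUT[B1] = {e@B0, f@B1}
Applying B0's transfer function to that IN value gives OUT[B0] (row B0 above).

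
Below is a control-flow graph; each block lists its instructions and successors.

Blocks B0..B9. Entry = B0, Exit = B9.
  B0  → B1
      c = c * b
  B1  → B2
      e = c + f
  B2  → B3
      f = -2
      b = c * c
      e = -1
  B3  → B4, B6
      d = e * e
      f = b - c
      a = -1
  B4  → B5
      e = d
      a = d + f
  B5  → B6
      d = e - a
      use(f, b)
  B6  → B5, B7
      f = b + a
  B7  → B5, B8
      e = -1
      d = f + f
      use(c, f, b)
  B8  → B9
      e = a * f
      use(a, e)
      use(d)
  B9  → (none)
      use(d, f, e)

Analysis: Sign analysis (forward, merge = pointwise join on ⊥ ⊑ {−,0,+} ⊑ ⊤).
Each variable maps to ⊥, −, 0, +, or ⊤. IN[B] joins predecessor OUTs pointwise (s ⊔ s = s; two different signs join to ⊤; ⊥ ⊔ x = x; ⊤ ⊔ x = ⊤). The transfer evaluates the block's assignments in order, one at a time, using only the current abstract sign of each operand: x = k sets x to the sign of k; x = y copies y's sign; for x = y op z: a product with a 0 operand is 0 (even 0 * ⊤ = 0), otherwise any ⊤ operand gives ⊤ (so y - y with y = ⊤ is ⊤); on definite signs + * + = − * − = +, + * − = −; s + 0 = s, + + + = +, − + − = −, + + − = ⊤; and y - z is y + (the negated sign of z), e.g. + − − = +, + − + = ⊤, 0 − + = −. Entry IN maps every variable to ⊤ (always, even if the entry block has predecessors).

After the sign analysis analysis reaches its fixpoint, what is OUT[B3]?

Answer: {a: -, b: ⊤, c: ⊤, d: +, e: -, f: ⊤}

Working:
Per-block solution:
  B0:  IN=(all ⊤)  OUT=(all ⊤)
  B1:  IN=(all ⊤)  OUT=(all ⊤)
  B2:  IN=(all ⊤)  OUT={e:-, f:-; rest ⊤}
  B3:  IN={e:-, f:-; rest ⊤}  OUT={a:-, d:+, e:-; rest ⊤}
  B4:  IN={a:-, d:+, e:-; rest ⊤}  OUT={d:+, e:+; rest ⊤}
  B5:  IN=(all ⊤)  OUT=(all ⊤)
  B6:  IN=(all ⊤)  OUT=(all ⊤)
  B7:  IN=(all ⊤)  OUT={e:-; rest ⊤}
  B8:  IN={e:-; rest ⊤}  OUT=(all ⊤)
  B9:  IN=(all ⊤)  OUT=(all ⊤)

Merge at B3: IN[B3] = OUT[B2] = {a: ⊤, b: ⊤, c: ⊤, d: ⊤, e: -, f: -}
Applying B3's transfer function to that IN value gives OUT[B3] (row B3 above).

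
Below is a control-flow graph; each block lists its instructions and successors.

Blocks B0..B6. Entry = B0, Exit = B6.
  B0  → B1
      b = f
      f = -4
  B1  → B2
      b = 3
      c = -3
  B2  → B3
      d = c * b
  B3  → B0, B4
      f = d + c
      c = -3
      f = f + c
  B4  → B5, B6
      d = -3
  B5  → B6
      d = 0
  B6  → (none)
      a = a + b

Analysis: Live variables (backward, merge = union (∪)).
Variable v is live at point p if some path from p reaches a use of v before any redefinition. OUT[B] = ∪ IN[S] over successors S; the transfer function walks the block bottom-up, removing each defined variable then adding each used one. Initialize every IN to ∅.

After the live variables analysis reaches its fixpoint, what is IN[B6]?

Answer: {a, b}

Working:
Fixpoint table:
  B0:   IN={a, f}   OUT={a}
  B1:   IN={a}   OUT={a, b, c}
  B2:   IN={a, b, c}   OUT={a, b, c, d}
  B3:   IN={a, b, c, d}   OUT={a, b, f}
  B4:   IN={a, b}   OUT={a, b}
  B5:   IN={a, b}   OUT={a, b}
  B6:   IN={a, b}   OUT={}

B6 is the boundary node: OUT[B6] = {}
Applying B6's transfer function to that OUT value gives IN[B6] (row B6 above).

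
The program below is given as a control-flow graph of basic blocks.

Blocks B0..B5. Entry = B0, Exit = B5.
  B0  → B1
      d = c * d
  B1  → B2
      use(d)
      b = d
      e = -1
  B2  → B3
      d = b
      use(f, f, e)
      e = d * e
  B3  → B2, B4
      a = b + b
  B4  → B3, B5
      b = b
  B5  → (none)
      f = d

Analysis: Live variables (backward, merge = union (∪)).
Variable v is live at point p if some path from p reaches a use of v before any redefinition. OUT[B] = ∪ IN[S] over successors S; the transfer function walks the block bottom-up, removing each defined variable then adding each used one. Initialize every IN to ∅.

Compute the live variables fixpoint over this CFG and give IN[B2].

Answer: {b, e, f}

Derivation:
Per-block solution:
  B0: | IN={c, d, f} | OUT={d, f}
  B1: | IN={d, f} | OUT={b, e, f}
  B2: | IN={b, e, f} | OUT={b, d, e, f}
  B3: | IN={b, d, e, f} | OUT={b, d, e, f}
  B4: | IN={b, d, e, f} | OUT={b, d, e, f}
  B5: | IN={d} | OUT={}

Merge at B2: OUT[B2] = IN[B3] = {b, d, e, f}
Applying B2's transfer function to that OUT value gives IN[B2] (row B2 above).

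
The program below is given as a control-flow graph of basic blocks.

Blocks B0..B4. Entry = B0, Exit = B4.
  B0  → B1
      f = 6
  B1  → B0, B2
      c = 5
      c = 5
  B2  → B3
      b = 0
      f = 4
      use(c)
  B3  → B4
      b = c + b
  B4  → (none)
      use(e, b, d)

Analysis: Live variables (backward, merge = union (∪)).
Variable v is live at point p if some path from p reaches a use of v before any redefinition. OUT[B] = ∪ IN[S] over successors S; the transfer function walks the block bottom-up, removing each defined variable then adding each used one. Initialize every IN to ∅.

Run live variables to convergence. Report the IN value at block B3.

Answer: {b, c, d, e}

Trace:
Converged values:
  B0:  IN={d, e}  OUT={d, e}
  B1:  IN={d, e}  OUT={c, d, e}
  B2:  IN={c, d, e}  OUT={b, c, d, e}
  B3:  IN={b, c, d, e}  OUT={b, d, e}
  B4:  IN={b, d, e}  OUT={}

Merge at B3: OUT[B3] = IN[B4] = {b, d, e}
Applying B3's transfer function to that OUT value gives IN[B3] (row B3 above).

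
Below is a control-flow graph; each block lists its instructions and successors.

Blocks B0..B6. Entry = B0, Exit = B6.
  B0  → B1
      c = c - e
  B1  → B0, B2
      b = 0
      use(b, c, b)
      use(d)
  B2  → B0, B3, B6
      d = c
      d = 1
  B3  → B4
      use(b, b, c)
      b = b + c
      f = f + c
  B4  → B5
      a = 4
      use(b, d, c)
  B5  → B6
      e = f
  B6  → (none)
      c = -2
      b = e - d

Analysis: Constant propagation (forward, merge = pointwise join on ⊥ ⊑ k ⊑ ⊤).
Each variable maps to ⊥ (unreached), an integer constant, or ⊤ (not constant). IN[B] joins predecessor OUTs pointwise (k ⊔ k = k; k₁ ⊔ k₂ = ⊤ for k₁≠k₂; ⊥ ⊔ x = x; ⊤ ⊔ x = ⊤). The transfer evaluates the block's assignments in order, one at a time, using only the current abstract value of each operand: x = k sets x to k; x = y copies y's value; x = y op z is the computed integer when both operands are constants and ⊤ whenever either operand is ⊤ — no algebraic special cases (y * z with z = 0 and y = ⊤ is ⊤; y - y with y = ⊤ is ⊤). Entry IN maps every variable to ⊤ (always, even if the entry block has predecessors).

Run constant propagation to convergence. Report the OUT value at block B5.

Fixpoint table:
  B0: | IN=(all ⊤) | OUT=(all ⊤)
  B1: | IN=(all ⊤) | OUT={b:0; rest ⊤}
  B2: | IN={b:0; rest ⊤} | OUT={b:0, d:1; rest ⊤}
  B3: | IN={b:0, d:1; rest ⊤} | OUT={d:1; rest ⊤}
  B4: | IN={d:1; rest ⊤} | OUT={a:4, d:1; rest ⊤}
  B5: | IN={a:4, d:1; rest ⊤} | OUT={a:4, d:1; rest ⊤}
  B6: | IN={d:1; rest ⊤} | OUT={c:-2, d:1; rest ⊤}

Merge at B5: IN[B5] = OUT[B4] = {a: 4, b: ⊤, c: ⊤, d: 1, e: ⊤, f: ⊤}
Applying B5's transfer function to that IN value gives OUT[B5] (row B5 above).

Answer: {a: 4, b: ⊤, c: ⊤, d: 1, e: ⊤, f: ⊤}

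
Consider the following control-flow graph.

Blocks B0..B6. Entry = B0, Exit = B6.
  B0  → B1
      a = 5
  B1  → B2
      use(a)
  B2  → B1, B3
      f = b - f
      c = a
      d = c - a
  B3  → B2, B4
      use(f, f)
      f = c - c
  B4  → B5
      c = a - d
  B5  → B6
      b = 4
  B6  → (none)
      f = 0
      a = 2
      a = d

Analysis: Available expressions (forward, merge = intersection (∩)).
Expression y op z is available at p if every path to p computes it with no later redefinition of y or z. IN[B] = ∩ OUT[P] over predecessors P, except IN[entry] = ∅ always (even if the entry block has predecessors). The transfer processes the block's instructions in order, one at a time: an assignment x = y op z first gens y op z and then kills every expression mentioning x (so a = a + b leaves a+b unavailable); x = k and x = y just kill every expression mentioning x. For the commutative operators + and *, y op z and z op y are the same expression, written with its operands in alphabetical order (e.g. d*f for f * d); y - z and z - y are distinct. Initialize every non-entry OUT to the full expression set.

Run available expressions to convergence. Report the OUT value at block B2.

Answer: {c-a}

Trace:
Per-block solution:
  B0:   IN={}   OUT={}
  B1:   IN={}   OUT={}
  B2:   IN={}   OUT={c-a}
  B3:   IN={c-a}   OUT={c-a, c-c}
  B4:   IN={c-a, c-c}   OUT={a-d}
  B5:   IN={a-d}   OUT={a-d}
  B6:   IN={a-d}   OUT={}

Merge at B2: IN[B2] = OUT[B1] ∩ OUT[B3] = {}
Applying B2's transfer function to that IN value gives OUT[B2] (row B2 above).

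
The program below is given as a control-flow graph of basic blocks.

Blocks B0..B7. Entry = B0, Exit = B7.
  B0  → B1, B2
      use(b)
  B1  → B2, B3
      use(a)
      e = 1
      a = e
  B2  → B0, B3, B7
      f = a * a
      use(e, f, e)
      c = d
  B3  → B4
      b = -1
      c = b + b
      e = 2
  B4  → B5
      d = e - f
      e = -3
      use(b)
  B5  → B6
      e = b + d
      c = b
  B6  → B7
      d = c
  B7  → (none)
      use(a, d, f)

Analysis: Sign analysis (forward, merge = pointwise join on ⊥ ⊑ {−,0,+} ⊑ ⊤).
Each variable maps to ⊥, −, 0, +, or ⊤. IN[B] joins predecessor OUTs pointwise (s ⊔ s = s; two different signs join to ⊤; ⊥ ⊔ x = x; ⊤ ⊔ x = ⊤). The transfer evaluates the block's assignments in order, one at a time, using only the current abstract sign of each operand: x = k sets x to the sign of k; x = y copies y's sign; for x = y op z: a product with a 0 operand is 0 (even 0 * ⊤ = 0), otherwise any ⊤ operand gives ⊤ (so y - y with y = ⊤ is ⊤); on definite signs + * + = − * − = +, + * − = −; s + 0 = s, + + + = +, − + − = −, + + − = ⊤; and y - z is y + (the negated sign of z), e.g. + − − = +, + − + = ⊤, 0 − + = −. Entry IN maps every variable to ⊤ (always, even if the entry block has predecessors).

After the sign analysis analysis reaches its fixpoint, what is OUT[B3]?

Answer: {a: ⊤, b: -, c: -, d: ⊤, e: +, f: ⊤}

Derivation:
Per-block solution:
  B0:  IN=(all ⊤)  OUT=(all ⊤)
  B1:  IN=(all ⊤)  OUT={a:+, e:+; rest ⊤}
  B2:  IN=(all ⊤)  OUT=(all ⊤)
  B3:  IN=(all ⊤)  OUT={b:-, c:-, e:+; rest ⊤}
  B4:  IN={b:-, c:-, e:+; rest ⊤}  OUT={b:-, c:-, e:-; rest ⊤}
  B5:  IN={b:-, c:-, e:-; rest ⊤}  OUT={b:-, c:-; rest ⊤}
  B6:  IN={b:-, c:-; rest ⊤}  OUT={b:-, c:-, d:-; rest ⊤}
  B7:  IN=(all ⊤)  OUT=(all ⊤)

Merge at B3: IN[B3] = OUT[B1] ⊔ OUT[B2] = {a: ⊤, b: ⊤, c: ⊤, d: ⊤, e: ⊤, f: ⊤}
Applying B3's transfer function to that IN value gives OUT[B3] (row B3 above).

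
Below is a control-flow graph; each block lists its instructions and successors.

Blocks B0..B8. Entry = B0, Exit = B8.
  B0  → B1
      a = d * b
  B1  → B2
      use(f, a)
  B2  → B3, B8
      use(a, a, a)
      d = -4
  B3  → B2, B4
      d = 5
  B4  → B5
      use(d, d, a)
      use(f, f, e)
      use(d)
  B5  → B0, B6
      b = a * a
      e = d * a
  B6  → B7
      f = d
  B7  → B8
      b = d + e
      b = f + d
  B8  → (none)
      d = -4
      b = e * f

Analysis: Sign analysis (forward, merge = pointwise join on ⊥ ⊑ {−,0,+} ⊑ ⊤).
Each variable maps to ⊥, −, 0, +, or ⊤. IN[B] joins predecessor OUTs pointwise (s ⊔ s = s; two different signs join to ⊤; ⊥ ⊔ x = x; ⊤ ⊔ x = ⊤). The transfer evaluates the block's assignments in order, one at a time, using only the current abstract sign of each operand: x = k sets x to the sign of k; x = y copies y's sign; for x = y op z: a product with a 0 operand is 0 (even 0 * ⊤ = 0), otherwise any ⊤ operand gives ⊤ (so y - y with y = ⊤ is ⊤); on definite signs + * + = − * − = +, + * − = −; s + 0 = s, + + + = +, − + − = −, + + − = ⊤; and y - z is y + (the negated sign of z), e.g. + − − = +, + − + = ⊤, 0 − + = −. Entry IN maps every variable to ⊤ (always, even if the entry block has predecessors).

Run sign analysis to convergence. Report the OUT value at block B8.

Answer: {a: ⊤, b: ⊤, c: ⊤, d: -, e: ⊤, f: ⊤}

Working:
Fixpoint table:
  B0:   IN=(all ⊤)   OUT=(all ⊤)
  B1:   IN=(all ⊤)   OUT=(all ⊤)
  B2:   IN=(all ⊤)   OUT={d:-; rest ⊤}
  B3:   IN={d:-; rest ⊤}   OUT={d:+; rest ⊤}
  B4:   IN={d:+; rest ⊤}   OUT={d:+; rest ⊤}
  B5:   IN={d:+; rest ⊤}   OUT={d:+; rest ⊤}
  B6:   IN={d:+; rest ⊤}   OUT={d:+, f:+; rest ⊤}
  B7:   IN={d:+, f:+; rest ⊤}   OUT={b:+, d:+, f:+; rest ⊤}
  B8:   IN=(all ⊤)   OUT={d:-; rest ⊤}

Merge at B8: IN[B8] = OUT[B2] ⊔ OUT[B7] = {a: ⊤, b: ⊤, c: ⊤, d: ⊤, e: ⊤, f: ⊤}
Applying B8's transfer function to that IN value gives OUT[B8] (row B8 above).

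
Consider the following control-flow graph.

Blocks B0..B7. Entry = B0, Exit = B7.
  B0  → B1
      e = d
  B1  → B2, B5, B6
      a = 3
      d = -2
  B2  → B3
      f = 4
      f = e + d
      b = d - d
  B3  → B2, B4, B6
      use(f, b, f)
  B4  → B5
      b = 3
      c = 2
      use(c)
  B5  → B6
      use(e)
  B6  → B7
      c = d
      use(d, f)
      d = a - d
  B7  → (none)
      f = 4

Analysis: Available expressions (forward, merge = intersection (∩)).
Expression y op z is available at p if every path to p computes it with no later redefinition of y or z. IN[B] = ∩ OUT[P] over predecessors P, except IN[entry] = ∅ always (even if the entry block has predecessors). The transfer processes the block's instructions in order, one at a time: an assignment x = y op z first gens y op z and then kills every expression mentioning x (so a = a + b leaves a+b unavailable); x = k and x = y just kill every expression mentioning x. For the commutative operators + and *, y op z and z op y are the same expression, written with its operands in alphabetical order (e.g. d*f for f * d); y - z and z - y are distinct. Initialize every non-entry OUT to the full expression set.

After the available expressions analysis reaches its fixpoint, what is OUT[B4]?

Per-block solution:
  B0: | IN={} | OUT={}
  B1: | IN={} | OUT={}
  B2: | IN={} | OUT={d+e, d-d}
  B3: | IN={d+e, d-d} | OUT={d+e, d-d}
  B4: | IN={d+e, d-d} | OUT={d+e, d-d}
  B5: | IN={} | OUT={}
  B6: | IN={} | OUT={}
  B7: | IN={} | OUT={}

Merge at B4: IN[B4] = OUT[B3] = {d+e, d-d}
Applying B4's transfer function to that IN value gives OUT[B4] (row B4 above).

Answer: {d+e, d-d}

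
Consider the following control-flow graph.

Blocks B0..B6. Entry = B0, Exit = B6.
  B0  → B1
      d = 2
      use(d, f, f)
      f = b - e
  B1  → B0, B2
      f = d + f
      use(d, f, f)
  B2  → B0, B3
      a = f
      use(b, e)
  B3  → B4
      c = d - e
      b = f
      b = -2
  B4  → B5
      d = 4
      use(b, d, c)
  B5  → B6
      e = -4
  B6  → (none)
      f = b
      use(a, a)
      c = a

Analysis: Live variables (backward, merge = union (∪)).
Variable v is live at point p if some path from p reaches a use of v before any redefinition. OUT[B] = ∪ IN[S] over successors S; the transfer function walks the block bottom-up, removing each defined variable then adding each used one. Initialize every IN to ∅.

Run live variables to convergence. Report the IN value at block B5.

Answer: {a, b}

Working:
Fixpoint table:
  B0: | IN={b, e, f} | OUT={b, d, e, f}
  B1: | IN={b, d, e, f} | OUT={b, d, e, f}
  B2: | IN={b, d, e, f} | OUT={a, b, d, e, f}
  B3: | IN={a, d, e, f} | OUT={a, b, c}
  B4: | IN={a, b, c} | OUT={a, b}
  B5: | IN={a, b} | OUT={a, b}
  B6: | IN={a, b} | OUT={}

Merge at B5: OUT[B5] = IN[B6] = {a, b}
Applying B5's transfer function to that OUT value gives IN[B5] (row B5 above).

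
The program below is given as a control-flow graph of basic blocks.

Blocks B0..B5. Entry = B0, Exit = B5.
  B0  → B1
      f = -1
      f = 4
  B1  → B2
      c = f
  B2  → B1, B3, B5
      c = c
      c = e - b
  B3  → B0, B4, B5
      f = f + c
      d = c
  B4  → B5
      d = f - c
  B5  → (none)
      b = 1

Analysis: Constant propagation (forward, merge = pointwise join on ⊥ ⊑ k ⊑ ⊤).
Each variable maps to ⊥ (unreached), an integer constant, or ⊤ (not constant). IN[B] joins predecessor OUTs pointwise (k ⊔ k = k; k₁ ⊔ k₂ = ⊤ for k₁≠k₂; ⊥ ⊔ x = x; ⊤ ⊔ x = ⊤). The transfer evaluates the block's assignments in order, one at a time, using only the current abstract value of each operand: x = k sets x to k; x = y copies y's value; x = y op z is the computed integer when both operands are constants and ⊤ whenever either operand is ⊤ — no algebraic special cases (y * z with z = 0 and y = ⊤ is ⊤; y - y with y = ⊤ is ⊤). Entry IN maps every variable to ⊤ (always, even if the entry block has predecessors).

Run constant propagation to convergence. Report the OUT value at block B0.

Answer: {a: ⊤, b: ⊤, c: ⊤, d: ⊤, e: ⊤, f: 4}

Derivation:
Per-block solution:
  B0:  IN=(all ⊤)  OUT={f:4; rest ⊤}
  B1:  IN={f:4; rest ⊤}  OUT={c:4, f:4; rest ⊤}
  B2:  IN={c:4, f:4; rest ⊤}  OUT={f:4; rest ⊤}
  B3:  IN={f:4; rest ⊤}  OUT=(all ⊤)
  B4:  IN=(all ⊤)  OUT=(all ⊤)
  B5:  IN=(all ⊤)  OUT={b:1; rest ⊤}

Merge at B0 (entry node, so the boundary value (all ⊤) is joined with the incoming edge(s)): IN[B0] = (all ⊤) ⊔ OUT[B3] = {a: ⊤, b: ⊤, c: ⊤, d: ⊤, e: ⊤, f: ⊤}
Applying B0's transfer function to that IN value gives OUT[B0] (row B0 above).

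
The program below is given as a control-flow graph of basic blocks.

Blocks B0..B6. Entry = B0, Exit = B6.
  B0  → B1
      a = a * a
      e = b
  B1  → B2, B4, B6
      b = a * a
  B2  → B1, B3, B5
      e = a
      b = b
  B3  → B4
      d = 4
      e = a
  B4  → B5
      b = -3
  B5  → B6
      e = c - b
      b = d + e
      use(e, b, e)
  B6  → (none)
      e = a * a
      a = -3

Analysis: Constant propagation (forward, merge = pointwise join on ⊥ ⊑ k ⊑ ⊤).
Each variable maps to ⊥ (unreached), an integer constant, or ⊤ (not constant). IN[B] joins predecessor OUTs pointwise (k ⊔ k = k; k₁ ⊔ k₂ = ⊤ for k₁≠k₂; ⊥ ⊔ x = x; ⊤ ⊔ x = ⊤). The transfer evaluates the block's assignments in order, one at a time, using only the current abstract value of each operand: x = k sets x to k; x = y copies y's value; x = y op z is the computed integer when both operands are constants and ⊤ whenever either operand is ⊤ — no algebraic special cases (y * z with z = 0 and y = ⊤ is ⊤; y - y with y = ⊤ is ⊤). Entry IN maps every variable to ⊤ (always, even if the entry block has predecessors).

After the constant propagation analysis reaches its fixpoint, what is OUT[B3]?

Fixpoint table:
  B0: | IN=(all ⊤) | OUT=(all ⊤)
  B1: | IN=(all ⊤) | OUT=(all ⊤)
  B2: | IN=(all ⊤) | OUT=(all ⊤)
  B3: | IN=(all ⊤) | OUT={d:4; rest ⊤}
  B4: | IN=(all ⊤) | OUT={b:-3; rest ⊤}
  B5: | IN=(all ⊤) | OUT=(all ⊤)
  B6: | IN=(all ⊤) | OUT={a:-3; rest ⊤}

Merge at B3: IN[B3] = OUT[B2] = {a: ⊤, b: ⊤, c: ⊤, d: ⊤, e: ⊤, f: ⊤}
Applying B3's transfer function to that IN value gives OUT[B3] (row B3 above).

Answer: {a: ⊤, b: ⊤, c: ⊤, d: 4, e: ⊤, f: ⊤}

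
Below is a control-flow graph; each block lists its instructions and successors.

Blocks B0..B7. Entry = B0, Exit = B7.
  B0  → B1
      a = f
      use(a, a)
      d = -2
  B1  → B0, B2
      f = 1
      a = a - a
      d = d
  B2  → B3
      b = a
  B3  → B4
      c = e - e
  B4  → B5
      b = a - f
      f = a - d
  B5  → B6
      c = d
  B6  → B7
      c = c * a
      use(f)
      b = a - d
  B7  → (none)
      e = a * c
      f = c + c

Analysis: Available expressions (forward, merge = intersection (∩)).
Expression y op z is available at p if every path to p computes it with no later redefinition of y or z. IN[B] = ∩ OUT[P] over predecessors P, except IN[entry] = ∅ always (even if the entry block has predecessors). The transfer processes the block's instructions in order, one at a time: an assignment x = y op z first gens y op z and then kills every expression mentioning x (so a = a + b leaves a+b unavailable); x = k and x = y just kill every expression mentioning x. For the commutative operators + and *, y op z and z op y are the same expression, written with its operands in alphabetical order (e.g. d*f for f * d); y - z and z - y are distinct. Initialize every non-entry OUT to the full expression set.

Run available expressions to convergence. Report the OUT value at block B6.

Fixpoint table:
  B0:   IN={}   OUT={}
  B1:   IN={}   OUT={}
  B2:   IN={}   OUT={}
  B3:   IN={}   OUT={e-e}
  B4:   IN={e-e}   OUT={a-d, e-e}
  B5:   IN={a-d, e-e}   OUT={a-d, e-e}
  B6:   IN={a-d, e-e}   OUT={a-d, e-e}
  B7:   IN={a-d, e-e}   OUT={a*c, a-d, c+c}

Merge at B6: IN[B6] = OUT[B5] = {a-d, e-e}
Applying B6's transfer function to that IN value gives OUT[B6] (row B6 above).

Answer: {a-d, e-e}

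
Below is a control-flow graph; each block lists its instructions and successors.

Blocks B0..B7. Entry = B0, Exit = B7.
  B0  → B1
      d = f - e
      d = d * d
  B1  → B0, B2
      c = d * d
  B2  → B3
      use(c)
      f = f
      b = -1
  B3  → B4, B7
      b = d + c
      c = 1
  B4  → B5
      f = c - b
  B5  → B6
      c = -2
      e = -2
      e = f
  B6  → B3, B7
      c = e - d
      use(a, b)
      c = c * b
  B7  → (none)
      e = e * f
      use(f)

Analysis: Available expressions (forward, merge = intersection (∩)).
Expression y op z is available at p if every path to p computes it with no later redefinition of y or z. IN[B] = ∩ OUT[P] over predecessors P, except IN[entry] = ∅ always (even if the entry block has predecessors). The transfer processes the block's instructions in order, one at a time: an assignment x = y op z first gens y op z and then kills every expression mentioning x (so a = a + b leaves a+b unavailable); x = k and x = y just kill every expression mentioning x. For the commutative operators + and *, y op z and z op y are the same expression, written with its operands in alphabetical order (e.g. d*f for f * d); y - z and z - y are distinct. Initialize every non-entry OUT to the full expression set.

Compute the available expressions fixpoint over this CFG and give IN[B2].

Answer: {d*d, f-e}

Trace:
Per-block solution:
  B0:  IN={}  OUT={f-e}
  B1:  IN={f-e}  OUT={d*d, f-e}
  B2:  IN={d*d, f-e}  OUT={d*d}
  B3:  IN={d*d}  OUT={d*d}
  B4:  IN={d*d}  OUT={c-b, d*d}
  B5:  IN={c-b, d*d}  OUT={d*d}
  B6:  IN={d*d}  OUT={d*d, e-d}
  B7:  IN={d*d}  OUT={d*d}

Merge at B2: IN[B2] = OUT[B1] = {d*d, f-e}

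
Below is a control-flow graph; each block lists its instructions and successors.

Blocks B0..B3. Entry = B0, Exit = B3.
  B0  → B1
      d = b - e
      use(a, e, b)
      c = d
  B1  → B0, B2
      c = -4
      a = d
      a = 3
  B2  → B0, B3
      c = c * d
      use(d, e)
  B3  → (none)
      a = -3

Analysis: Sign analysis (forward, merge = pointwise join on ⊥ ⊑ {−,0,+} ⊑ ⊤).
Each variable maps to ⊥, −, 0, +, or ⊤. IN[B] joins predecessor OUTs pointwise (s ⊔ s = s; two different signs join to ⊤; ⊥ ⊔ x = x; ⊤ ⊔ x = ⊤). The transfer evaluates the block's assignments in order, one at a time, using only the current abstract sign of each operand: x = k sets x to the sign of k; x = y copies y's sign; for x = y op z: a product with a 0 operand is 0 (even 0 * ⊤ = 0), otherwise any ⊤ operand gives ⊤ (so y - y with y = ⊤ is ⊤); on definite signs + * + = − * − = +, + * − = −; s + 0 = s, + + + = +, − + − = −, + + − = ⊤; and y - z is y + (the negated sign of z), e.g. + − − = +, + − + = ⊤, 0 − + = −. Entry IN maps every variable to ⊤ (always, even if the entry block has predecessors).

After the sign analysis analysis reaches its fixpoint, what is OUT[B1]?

Answer: {a: +, b: ⊤, c: -, d: ⊤, e: ⊤, f: ⊤}

Trace:
Fixpoint table:
  B0:   IN=(all ⊤)   OUT=(all ⊤)
  B1:   IN=(all ⊤)   OUT={a:+, c:-; rest ⊤}
  B2:   IN={a:+, c:-; rest ⊤}   OUT={a:+; rest ⊤}
  B3:   IN={a:+; rest ⊤}   OUT={a:-; rest ⊤}

Merge at B1: IN[B1] = OUT[B0] = {a: ⊤, b: ⊤, c: ⊤, d: ⊤, e: ⊤, f: ⊤}
Applying B1's transfer function to that IN value gives OUT[B1] (row B1 above).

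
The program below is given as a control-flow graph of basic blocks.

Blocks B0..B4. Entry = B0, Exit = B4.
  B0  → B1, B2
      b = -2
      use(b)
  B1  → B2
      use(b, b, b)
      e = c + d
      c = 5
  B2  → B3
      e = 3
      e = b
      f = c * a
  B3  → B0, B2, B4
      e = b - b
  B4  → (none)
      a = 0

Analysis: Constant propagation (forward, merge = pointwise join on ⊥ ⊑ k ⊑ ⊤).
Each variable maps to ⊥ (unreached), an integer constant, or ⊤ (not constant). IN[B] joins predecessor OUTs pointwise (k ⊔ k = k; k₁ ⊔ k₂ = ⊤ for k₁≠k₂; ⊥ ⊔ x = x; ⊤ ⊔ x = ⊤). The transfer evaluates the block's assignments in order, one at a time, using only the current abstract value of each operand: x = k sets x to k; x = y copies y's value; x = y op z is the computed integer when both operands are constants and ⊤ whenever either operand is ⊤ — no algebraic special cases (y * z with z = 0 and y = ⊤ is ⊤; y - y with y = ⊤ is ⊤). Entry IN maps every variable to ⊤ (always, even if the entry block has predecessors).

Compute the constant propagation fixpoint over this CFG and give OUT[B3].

Answer: {a: ⊤, b: -2, c: ⊤, d: ⊤, e: 0, f: ⊤}

Derivation:
Per-block solution:
  B0:   IN=(all ⊤)   OUT={b:-2; rest ⊤}
  B1:   IN={b:-2; rest ⊤}   OUT={b:-2, c:5; rest ⊤}
  B2:   IN={b:-2; rest ⊤}   OUT={b:-2, e:-2; rest ⊤}
  B3:   IN={b:-2, e:-2; rest ⊤}   OUT={b:-2, e:0; rest ⊤}
  B4:   IN={b:-2, e:0; rest ⊤}   OUT={a:0, b:-2, e:0; rest ⊤}

Merge at B3: IN[B3] = OUT[B2] = {a: ⊤, b: -2, c: ⊤, d: ⊤, e: -2, f: ⊤}
Applying B3's transfer function to that IN value gives OUT[B3] (row B3 above).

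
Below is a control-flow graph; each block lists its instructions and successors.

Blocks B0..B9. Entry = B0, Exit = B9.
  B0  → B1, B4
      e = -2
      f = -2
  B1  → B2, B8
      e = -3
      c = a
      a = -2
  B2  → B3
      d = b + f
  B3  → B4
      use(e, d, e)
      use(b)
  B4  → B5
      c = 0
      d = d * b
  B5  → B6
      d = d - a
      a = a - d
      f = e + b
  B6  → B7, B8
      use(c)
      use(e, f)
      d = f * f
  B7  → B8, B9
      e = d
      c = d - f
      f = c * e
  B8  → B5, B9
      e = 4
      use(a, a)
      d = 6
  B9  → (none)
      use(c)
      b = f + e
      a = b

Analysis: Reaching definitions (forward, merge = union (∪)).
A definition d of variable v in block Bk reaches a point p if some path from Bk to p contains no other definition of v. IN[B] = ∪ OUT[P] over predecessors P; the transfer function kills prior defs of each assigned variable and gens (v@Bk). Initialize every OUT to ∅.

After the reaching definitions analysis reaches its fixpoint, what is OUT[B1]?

Converged values:
  B0: | IN={} | OUT={e@B0, f@B0}
  B1: | IN={e@B0, f@B0} | OUT={a@B1, c@B1, e@B1, f@B0}
  B2: | IN={a@B1, c@B1, e@B1, f@B0} | OUT={a@B1, c@B1, d@B2, e@B1, f@B0}
  B3: | IN={a@B1, c@B1, d@B2, e@B1, f@B0} | OUT={a@B1, c@B1, d@B2, e@B1, f@B0}
  B4: | IN={a@B1, c@B1, d@B2, e@B0, e@B1, f@B0} | OUT={a@B1, c@B4, d@B4, e@B0, e@B1, f@B0}
  B5: | IN={a@B1, a@B5, c@B1, c@B4, c@B7, d@B4, d@B8, e@B0, e@B1, e@B8, f@B0, f@B5, f@B7} | OUT={a@B5, c@B1, c@B4, c@B7, d@B5, e@B0, e@B1, e@B8, f@B5}
  B6: | IN={a@B5, c@B1, c@B4, c@B7, d@B5, e@B0, e@B1, e@B8, f@B5} | OUT={a@B5, c@B1, c@B4, c@B7, d@B6, e@B0, e@B1, e@B8, f@B5}
  B7: | IN={a@B5, c@B1, c@B4, c@B7, d@B6, e@B0, e@B1, e@B8, f@B5} | OUT={a@B5, c@B7, d@B6, e@B7, f@B7}
  B8: | IN={a@B1, a@B5, c@B1, c@B4, c@B7, d@B6, e@B0, e@B1, e@B7, e@B8, f@B0, f@B5, f@B7} | OUT={a@B1, a@B5, c@B1, c@B4, c@B7, d@B8, e@B8, f@B0, f@B5, f@B7}
  B9: | IN={a@B1, a@B5, c@B1, c@B4, c@B7, d@B6, d@B8, e@B7, e@B8, f@B0, f@B5, f@B7} | OUT={a@B9, b@B9, c@B1, c@B4, c@B7, d@B6, d@B8, e@B7, e@B8, f@B0, f@B5, f@B7}

Merge at B1: IN[B1] = OUT[B0] = {e@B0, f@B0}
Applying B1's transfer function to that IN value gives OUT[B1] (row B1 above).

Answer: {a@B1, c@B1, e@B1, f@B0}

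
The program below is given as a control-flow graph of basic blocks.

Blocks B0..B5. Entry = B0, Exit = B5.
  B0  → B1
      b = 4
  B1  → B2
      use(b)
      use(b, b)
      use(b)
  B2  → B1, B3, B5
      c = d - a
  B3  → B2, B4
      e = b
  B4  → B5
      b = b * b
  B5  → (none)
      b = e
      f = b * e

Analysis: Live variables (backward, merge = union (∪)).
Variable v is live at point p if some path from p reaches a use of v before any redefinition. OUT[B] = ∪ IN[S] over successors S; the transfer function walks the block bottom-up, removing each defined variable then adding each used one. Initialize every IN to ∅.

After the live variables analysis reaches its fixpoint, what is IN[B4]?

Answer: {b, e}

Working:
Converged values:
  B0:   IN={a, d, e}   OUT={a, b, d, e}
  B1:   IN={a, b, d, e}   OUT={a, b, d, e}
  B2:   IN={a, b, d, e}   OUT={a, b, d, e}
  B3:   IN={a, b, d}   OUT={a, b, d, e}
  B4:   IN={b, e}   OUT={e}
  B5:   IN={e}   OUT={}

Merge at B4: OUT[B4] = IN[B5] = {e}
Applying B4's transfer function to that OUT value gives IN[B4] (row B4 above).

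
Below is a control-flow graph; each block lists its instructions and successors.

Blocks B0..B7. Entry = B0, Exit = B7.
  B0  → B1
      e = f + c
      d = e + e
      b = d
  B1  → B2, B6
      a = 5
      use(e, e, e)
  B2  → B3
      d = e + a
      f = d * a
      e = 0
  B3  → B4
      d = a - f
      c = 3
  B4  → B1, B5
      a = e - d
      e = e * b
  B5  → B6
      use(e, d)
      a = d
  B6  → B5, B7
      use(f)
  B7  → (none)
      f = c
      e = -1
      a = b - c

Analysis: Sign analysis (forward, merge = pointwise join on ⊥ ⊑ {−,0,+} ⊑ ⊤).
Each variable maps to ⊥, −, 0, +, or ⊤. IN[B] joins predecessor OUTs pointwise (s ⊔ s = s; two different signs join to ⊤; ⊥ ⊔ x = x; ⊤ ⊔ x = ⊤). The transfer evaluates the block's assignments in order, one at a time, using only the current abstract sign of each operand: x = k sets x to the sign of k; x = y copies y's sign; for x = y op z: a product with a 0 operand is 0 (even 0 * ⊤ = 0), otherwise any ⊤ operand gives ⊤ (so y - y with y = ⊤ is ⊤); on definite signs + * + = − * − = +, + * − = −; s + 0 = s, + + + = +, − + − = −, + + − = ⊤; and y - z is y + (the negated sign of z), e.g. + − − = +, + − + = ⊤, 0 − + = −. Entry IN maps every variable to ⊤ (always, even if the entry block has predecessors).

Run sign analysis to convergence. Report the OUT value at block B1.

Answer: {a: +, b: ⊤, c: ⊤, d: ⊤, e: ⊤, f: ⊤}

Derivation:
Converged values:
  B0:   IN=(all ⊤)   OUT=(all ⊤)
  B1:   IN=(all ⊤)   OUT={a:+; rest ⊤}
  B2:   IN={a:+; rest ⊤}   OUT={a:+, e:0; rest ⊤}
  B3:   IN={a:+, e:0; rest ⊤}   OUT={a:+, c:+, e:0; rest ⊤}
  B4:   IN={a:+, c:+, e:0; rest ⊤}   OUT={c:+, e:0; rest ⊤}
  B5:   IN=(all ⊤)   OUT=(all ⊤)
  B6:   IN=(all ⊤)   OUT=(all ⊤)
  B7:   IN=(all ⊤)   OUT={e:-; rest ⊤}

Merge at B1: IN[B1] = OUT[B0] ⊔ OUT[B4] = {a: ⊤, b: ⊤, c: ⊤, d: ⊤, e: ⊤, f: ⊤}
Applying B1's transfer function to that IN value gives OUT[B1] (row B1 above).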